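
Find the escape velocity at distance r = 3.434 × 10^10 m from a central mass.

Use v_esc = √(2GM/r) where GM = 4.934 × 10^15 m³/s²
r = 3.434 × 10^10 m
GM = 4.934 × 10^15 m³/s²
2GM/r = 2 × (4.934 × 10^15) / (3.434 × 10^10) = 287362 m²/s²
v_esc = √(2GM/r) = 536.061 m/s ≈ 536.1 m/s

Final answer: 536.1 m/s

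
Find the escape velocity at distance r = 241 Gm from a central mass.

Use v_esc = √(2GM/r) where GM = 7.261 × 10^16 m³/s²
r = 241 Gm = 2.41 × 10^11 m
GM = 7.261 × 10^16 m³/s²
2GM/r = 2 × (7.261 × 10^16) / (2.41 × 10^11) = 602573 m²/s²
v_esc = √(2GM/r) = 776.256 m/s ≈ 776.3 m/s

Final answer: 776.3 m/s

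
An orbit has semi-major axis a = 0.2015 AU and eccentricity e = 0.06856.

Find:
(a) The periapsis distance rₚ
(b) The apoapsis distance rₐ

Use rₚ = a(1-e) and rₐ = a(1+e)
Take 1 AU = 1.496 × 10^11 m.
a = 0.2015 AU = 3.01444 × 10^10 m
e = 0.06856:  1 − e = 0.93144,  1 + e = 1.06856
(a) rₚ = a(1 − e) = 3.01444 × 10^10 m × 0.93144 = 2.80777 × 10^10 m ≈ 0.1877 AU
(b) rₐ = a(1 + e) = 3.01444 × 10^10 m × 1.06856 = 3.22111 × 10^10 m ≈ 0.2153 AU

Final answer:
(a) rₚ = 0.1877 AU
(b) rₐ = 0.2153 AU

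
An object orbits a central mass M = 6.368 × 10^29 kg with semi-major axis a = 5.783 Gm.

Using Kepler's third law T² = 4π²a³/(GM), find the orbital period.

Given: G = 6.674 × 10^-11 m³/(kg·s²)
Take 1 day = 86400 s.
M = 6.368 × 10^29 kg
GM = G × M = 6.674 × 10^-11 × 6.368 × 10^29 = 4.25 × 10^19 m³/s²
a = 5.783 Gm = 5.783 × 10^9 m
a³ = 1.93401 × 10^29 m³
T = 2π √(a³/GM) = 2π √((1.93401 × 10^29) / (4.25 × 10^19)) = 2π × 67458.3 s
T = 423853 s ≈ 4.906 days

Final answer: 4.906 days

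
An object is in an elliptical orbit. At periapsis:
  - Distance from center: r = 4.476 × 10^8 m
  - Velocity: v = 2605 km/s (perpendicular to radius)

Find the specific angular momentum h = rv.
r = 4.476 × 10^8 m
v = 2605 km/s = 2.605 × 10^6 m/s
h = rv = 4.476 × 10^8 × 2.605 × 10^6 = 1.166 × 10^15 m²/s ≈ 1.166 × 10^15 m²/s

Final answer: h = 1.166 × 10^15 m²/s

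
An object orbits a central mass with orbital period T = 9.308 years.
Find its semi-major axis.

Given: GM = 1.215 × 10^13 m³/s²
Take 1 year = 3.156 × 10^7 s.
T = 9.308 years = 2.9376 × 10^8 s
GM = 1.215 × 10^13 m³/s²
Kepler's third law: a³ = GM T² / (4π²)
T² = 8.62952 × 10^16 s²
a³ = (1.215 × 10^13) × (8.62952 × 10^16) / (4π²) = 2.65585 × 10^28 m³
a = (a³)^(1/3) = 2.98356 × 10^9 m ≈ 2.984 × 10^9 m

Final answer: 2.984 × 10^9 m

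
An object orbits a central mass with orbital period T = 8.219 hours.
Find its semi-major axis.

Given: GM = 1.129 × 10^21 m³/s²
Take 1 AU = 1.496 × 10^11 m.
T = 8.219 hours = 29588.4 s
GM = 1.129 × 10^21 m³/s²
Kepler's third law: a³ = GM T² / (4π²)
T² = 8.75473 × 10^8 s²
a³ = (1.129 × 10^21) × (8.75473 × 10^8) / (4π²) = 2.50367 × 10^28 m³
a = (a³)^(1/3) = 2.92545 × 10^9 m ≈ 0.01956 AU

Final answer: 0.01956 AU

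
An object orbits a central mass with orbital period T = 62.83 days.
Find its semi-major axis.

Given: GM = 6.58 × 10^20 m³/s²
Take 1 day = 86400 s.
T = 62.83 days = 5.42851 × 10^6 s
GM = 6.58 × 10^20 m³/s²
Kepler's third law: a³ = GM T² / (4π²)
T² = 2.94687 × 10^13 s²
a³ = (6.58 × 10^20) × (2.94687 × 10^13) / (4π²) = 4.91165 × 10^32 m³
a = (a³)^(1/3) = 7.88998 × 10^10 m ≈ 78.9 Gm

Final answer: 78.9 Gm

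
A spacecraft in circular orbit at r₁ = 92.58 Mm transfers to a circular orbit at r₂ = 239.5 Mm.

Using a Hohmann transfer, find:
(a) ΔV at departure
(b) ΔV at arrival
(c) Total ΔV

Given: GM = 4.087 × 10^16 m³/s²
r₁ = 92.58 Mm = 9.258 × 10^7 m
r₂ = 239.5 Mm = 2.395 × 10^8 m
GM = 4.087 × 10^16 m³/s²
Transfer ellipse: a_t = (r₁ + r₂)/2 = 1.6604 × 10^8 m
Circular speed at r₁: v₁ = √(GM/r₁) = 21010.9 m/s
Transfer speed at r₁ (periapsis): v₁ₜ = √(GM(2/r₁ − 1/a_t)) = 25234.2 m/s
(a) ΔV₁ = v₁ₜ − v₁ = 4223.38 m/s ≈ 4.223 km/s
Circular speed at r₂: v₂ = √(GM/r₂) = 13063.2 m/s
Transfer speed at r₂ (apoapsis): v₂ₜ = √(GM(2/r₂ − 1/a_t)) = 9754.43 m/s
(b) ΔV₂ = v₂ − v₂ₜ = 3308.77 m/s ≈ 3.309 km/s
(c) ΔV_total = ΔV₁ + ΔV₂ = 7532.15 m/s ≈ 7.532 km/s

Final answer:
(a) ΔV₁ = 4.223 km/s
(b) ΔV₂ = 3.309 km/s
(c) ΔV_total = 7.532 km/s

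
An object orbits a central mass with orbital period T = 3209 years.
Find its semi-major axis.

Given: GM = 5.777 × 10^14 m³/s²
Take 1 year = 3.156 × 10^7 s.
T = 3209 years = 1.01276 × 10^11 s
GM = 5.777 × 10^14 m³/s²
Kepler's third law: a³ = GM T² / (4π²)
T² = 1.02568 × 10^22 s²
a³ = (5.777 × 10^14) × (1.02568 × 10^22) / (4π²) = 1.50091 × 10^35 m³
a = (a³)^(1/3) = 5.31437 × 10^11 m ≈ 5.314 × 10^11 m

Final answer: 5.314 × 10^11 m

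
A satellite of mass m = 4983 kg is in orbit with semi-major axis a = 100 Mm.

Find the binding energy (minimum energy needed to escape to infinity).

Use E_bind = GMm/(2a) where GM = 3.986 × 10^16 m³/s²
a = 100 Mm = 1 × 10^8 m
GM = 3.986 × 10^16 m³/s²
m = 4983 kg
GMm = 3.986 × 10^16 × 4983 = 1.98622 × 10^20 m³·kg/s²
2a = 2 × 10^8 m
E_bind = GMm/(2a) = 9.93112 × 10^11 J ≈ 993.1 GJ

Final answer: 993.1 GJ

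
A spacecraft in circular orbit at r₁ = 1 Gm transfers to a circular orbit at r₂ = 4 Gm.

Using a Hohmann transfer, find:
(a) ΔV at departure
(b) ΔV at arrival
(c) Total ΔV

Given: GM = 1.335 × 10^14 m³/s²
r₁ = 1 Gm = 1 × 10^9 m
r₂ = 4 Gm = 4 × 10^9 m
GM = 1.335 × 10^14 m³/s²
Transfer ellipse: a_t = (r₁ + r₂)/2 = 2.5 × 10^9 m
Circular speed at r₁: v₁ = √(GM/r₁) = 365.377 m/s
Transfer speed at r₁ (periapsis): v₁ₜ = √(GM(2/r₁ − 1/a_t)) = 462.169 m/s
(a) ΔV₁ = v₁ₜ − v₁ = 96.7923 m/s ≈ 96.79 m/s
Circular speed at r₂: v₂ = √(GM/r₂) = 182.688 m/s
Transfer speed at r₂ (apoapsis): v₂ₜ = √(GM(2/r₂ − 1/a_t)) = 115.542 m/s
(b) ΔV₂ = v₂ − v₂ₜ = 67.1461 m/s ≈ 67.15 m/s
(c) ΔV_total = ΔV₁ + ΔV₂ = 163.938 m/s ≈ 163.9 m/s

Final answer:
(a) ΔV₁ = 96.79 m/s
(b) ΔV₂ = 67.15 m/s
(c) ΔV_total = 163.9 m/s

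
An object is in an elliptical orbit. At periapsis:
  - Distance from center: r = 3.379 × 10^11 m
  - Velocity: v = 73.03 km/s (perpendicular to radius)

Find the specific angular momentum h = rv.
r = 3.379 × 10^11 m
v = 73.03 km/s = 73030 m/s
h = rv = 3.379 × 10^11 × 73030 = 2.46768 × 10^16 m²/s ≈ 2.468 × 10^16 m²/s

Final answer: h = 2.468 × 10^16 m²/s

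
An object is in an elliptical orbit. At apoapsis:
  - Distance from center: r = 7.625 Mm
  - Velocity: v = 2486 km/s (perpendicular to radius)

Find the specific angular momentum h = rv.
r = 7.625 Mm = 7.625 × 10^6 m
v = 2486 km/s = 2.486 × 10^6 m/s
h = rv = 7.625 × 10^6 × 2.486 × 10^6 = 1.89558 × 10^13 m²/s ≈ 1.896 × 10^13 m²/s

Final answer: h = 1.896 × 10^13 m²/s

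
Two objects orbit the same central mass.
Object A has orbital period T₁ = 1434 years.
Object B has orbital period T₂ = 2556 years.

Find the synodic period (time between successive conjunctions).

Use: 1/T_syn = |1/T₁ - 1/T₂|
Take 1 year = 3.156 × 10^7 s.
T₁ = 1434 years = 4.5257 × 10^10 s
T₂ = 2556 years = 8.06674 × 10^10 s
1/T₁ = 2.2096 × 10^-11 s⁻¹
1/T₂ = 1.23966 × 10^-11 s⁻¹
|1/T₁ − 1/T₂| = 9.69942 × 10^-12 s⁻¹
T_syn = 1 / |1/T₁ − 1/T₂| = 1.03099 × 10^11 s ≈ 3267 years

Final answer: T_syn = 3267 years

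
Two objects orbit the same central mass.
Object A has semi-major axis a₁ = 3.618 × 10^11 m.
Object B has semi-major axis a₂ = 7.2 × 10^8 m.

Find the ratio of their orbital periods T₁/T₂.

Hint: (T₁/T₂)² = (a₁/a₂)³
a₁ = 3.618 × 10^11 m
a₂ = 7.2 × 10^8 m
a₁/a₂ = 502.5
T₁/T₂ = (a₁/a₂)^(3/2) = (502.5)^1.5 = 11264.3

Final answer: T₁/T₂ = 1.126 × 10^4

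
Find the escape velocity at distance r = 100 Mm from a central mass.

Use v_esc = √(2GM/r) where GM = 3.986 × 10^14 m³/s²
r = 100 Mm = 1 × 10^8 m
GM = 3.986 × 10^14 m³/s²
2GM/r = 2 × (3.986 × 10^14) / (1 × 10^8) = 7.972 × 10^6 m²/s²
v_esc = √(2GM/r) = 2823.47 m/s ≈ 2.823 km/s

Final answer: 2.823 km/s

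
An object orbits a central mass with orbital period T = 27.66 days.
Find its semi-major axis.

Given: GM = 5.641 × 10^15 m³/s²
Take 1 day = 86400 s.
T = 27.66 days = 2.38982 × 10^6 s
GM = 5.641 × 10^15 m³/s²
Kepler's third law: a³ = GM T² / (4π²)
T² = 5.71126 × 10^12 s²
a³ = (5.641 × 10^15) × (5.71126 × 10^12) / (4π²) = 8.16071 × 10^26 m³
a = (a³)^(1/3) = 9.34493 × 10^8 m ≈ 934.5 Mm

Final answer: 934.5 Mm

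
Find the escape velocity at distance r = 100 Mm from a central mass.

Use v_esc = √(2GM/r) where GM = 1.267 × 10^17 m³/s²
r = 100 Mm = 1 × 10^8 m
GM = 1.267 × 10^17 m³/s²
2GM/r = 2 × (1.267 × 10^17) / (1 × 10^8) = 2.534 × 10^9 m²/s²
v_esc = √(2GM/r) = 50338.9 m/s ≈ 50.34 km/s

Final answer: 50.34 km/s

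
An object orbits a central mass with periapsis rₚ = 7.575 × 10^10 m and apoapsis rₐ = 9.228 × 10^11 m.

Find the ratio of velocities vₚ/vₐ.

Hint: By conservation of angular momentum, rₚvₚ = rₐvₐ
rₚ = 7.575 × 10^10 m
rₐ = 9.228 × 10^11 m
rₚvₚ = rₐvₐ  ⇒  vₚ/vₐ = rₐ/rₚ
vₚ/vₐ = (9.228 × 10^11) / (7.575 × 10^10) = 12.1822

Final answer: vₚ/vₐ = 12.18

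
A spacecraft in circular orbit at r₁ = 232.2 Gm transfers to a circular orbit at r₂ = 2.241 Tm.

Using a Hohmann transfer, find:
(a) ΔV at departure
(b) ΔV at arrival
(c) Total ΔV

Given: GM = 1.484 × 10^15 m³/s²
r₁ = 232.2 Gm = 2.322 × 10^11 m
r₂ = 2.241 Tm = 2.241 × 10^12 m
GM = 1.484 × 10^15 m³/s²
Transfer ellipse: a_t = (r₁ + r₂)/2 = 1.2366 × 10^12 m
Circular speed at r₁: v₁ = √(GM/r₁) = 79.944 m/s
Transfer speed at r₁ (periapsis): v₁ₜ = √(GM(2/r₁ − 1/a_t)) = 107.62 m/s
(a) ΔV₁ = v₁ₜ − v₁ = 27.6758 m/s ≈ 27.68 m/s
Circular speed at r₂: v₂ = √(GM/r₂) = 25.7333 m/s
Transfer speed at r₂ (apoapsis): v₂ₜ = √(GM(2/r₂ − 1/a_t)) = 11.151 m/s
(b) ΔV₂ = v₂ − v₂ₜ = 14.5824 m/s ≈ 14.58 m/s
(c) ΔV_total = ΔV₁ + ΔV₂ = 42.2582 m/s ≈ 42.26 m/s

Final answer:
(a) ΔV₁ = 27.68 m/s
(b) ΔV₂ = 14.58 m/s
(c) ΔV_total = 42.26 m/s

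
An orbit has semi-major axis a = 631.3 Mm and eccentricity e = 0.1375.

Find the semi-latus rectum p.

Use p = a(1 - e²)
a = 631.3 Mm = 6.313 × 10^8 m
e = 0.1375,  e² = 0.0189063,  1 − e² = 0.981094
p = a(1 − e²) = 6.313 × 10^8 m × 0.981094 = 6.19364 × 10^8 m ≈ 619.4 Mm

Final answer: p = 619.4 Mm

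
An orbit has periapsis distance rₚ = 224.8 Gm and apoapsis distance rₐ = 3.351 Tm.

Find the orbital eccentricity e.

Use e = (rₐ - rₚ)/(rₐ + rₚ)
rₚ = 224.8 Gm = 2.248 × 10^11 m
rₐ = 3.351 Tm = 3.351 × 10^12 m
rₐ − rₚ = 3.1262 × 10^12 m
rₐ + rₚ = 3.5758 × 10^12 m
e = (rₐ − rₚ)/(rₐ + rₚ) = 0.874266

Final answer: e = 0.8743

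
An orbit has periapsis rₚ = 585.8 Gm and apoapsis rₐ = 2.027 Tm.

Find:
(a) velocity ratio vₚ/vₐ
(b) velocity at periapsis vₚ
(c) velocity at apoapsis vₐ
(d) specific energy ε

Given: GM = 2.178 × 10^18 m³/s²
rₚ = 585.8 Gm = 5.858 × 10^11 m
rₐ = 2.027 Tm = 2.027 × 10^12 m
GM = 2.178 × 10^18 m³/s²
a = (rₚ + rₐ)/2 = 1.3064 × 10^12 m
e = (rₐ − rₚ)/(rₐ + rₚ) = (1.4412 × 10^12) / (2.6128 × 10^12) = 0.551592
(a) vₚ/vₐ = rₐ/rₚ (angular momentum) = (2.027 × 10^12) / (5.858 × 10^11) = 3.46023 ≈ 3.46
(b) vₚ² = GM (2/rₚ − 1/a) = 2.178 × 10^18 × (3.41413 × 10^-12 − 7.65462 × 10^-13) = 5.76881 × 10^6 m²/s²;  vₚ = 2401.83 m/s ≈ 2.402 km/s
(c) vₐ² = GM (2/rₐ − 1/a) = 2.178 × 10^18 × (9.8668 × 10^-13 − 7.65462 × 10^-13) = 481812 m²/s²;  vₐ = 694.127 m/s ≈ 694.1 m/s
(d) 2a = 2.6128 × 10^12 m;  ε = −GM/(2a) = -833588 J/kg ≈ -833.6 kJ/kg

Final answer:
(a) velocity ratio vₚ/vₐ = 3.46
(b) velocity at periapsis vₚ = 2.402 km/s
(c) velocity at apoapsis vₐ = 694.1 m/s
(d) specific energy ε = -833.6 kJ/kg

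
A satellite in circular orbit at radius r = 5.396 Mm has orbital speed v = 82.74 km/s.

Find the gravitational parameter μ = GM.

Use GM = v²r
r = 5.396 Mm = 5.396 × 10^6 m
v = 82.74 km/s = 82740 m/s
v² = 6.84591 × 10^9 m²/s²
GM = v²r = 6.84591 × 10^9 × 5.396 × 10^6 = 3.69405 × 10^16 m³/s²
GM ≈ 3.694 × 10^16 m³/s²

Final answer: GM = 3.694 × 10^16 m³/s²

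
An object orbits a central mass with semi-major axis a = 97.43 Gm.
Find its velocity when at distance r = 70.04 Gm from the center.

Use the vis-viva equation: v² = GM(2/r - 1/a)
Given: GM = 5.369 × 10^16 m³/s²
a = 97.43 Gm = 9.743 × 10^10 m
r = 70.04 Gm = 7.004 × 10^10 m
GM = 5.369 × 10^16 m³/s²
2/r − 1/a = 2.85551 × 10^-11 − 1.02638 × 10^-11 = 1.82913 × 10^-11 m⁻¹
v² = GM (2/r − 1/a) = 982062 m²/s²
v = 990.99 m/s ≈ 991 m/s

Final answer: 991 m/s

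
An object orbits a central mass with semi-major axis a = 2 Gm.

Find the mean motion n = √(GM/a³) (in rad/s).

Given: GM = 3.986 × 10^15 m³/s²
a = 2 Gm = 2 × 10^9 m
GM = 3.986 × 10^15 m³/s²
a³ = 8 × 10^27 m³
GM/a³ = (3.986 × 10^15) / (8 × 10^27) = 4.9825 × 10^-13 s⁻²
n = √(GM/a³) = 7.05868 × 10^-7 rad/s ≈ 7.059 × 10^-7 rad/s

Final answer: n = 7.059 × 10^-7 rad/s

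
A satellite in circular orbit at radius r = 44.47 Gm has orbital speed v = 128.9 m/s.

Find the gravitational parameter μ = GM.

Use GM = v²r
r = 44.47 Gm = 4.447 × 10^10 m
v = 128.9 m/s
v² = 16615.2 m²/s²
GM = v²r = 16615.2 × 4.447 × 10^10 = 7.38878 × 10^14 m³/s²
GM ≈ 7.389 × 10^14 m³/s²

Final answer: GM = 7.389 × 10^14 m³/s²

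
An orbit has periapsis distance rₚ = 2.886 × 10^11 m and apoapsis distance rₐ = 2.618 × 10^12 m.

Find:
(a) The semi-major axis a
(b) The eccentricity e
rₚ = 2.886 × 10^11 m
rₐ = 2.618 × 10^12 m
(a) a = (rₚ + rₐ)/2 = 1.4533 × 10^12 m ≈ 1.453 × 10^12 m
(b) e = (rₐ − rₚ)/(rₐ + rₚ) = (2.3294 × 10^12) / (2.9066 × 10^12) = 0.801417

Final answer:
(a) a = 1.453 × 10^12 m
(b) e = 0.8014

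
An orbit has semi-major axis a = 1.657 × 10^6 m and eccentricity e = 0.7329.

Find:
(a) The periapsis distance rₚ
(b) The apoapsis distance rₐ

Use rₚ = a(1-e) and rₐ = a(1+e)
a = 1.657 × 10^6 m
e = 0.7329:  1 − e = 0.2671,  1 + e = 1.7329
(a) rₚ = a(1 − e) = 1.657 × 10^6 m × 0.2671 = 442585 m ≈ 4.426 × 10^5 m
(b) rₐ = a(1 + e) = 1.657 × 10^6 m × 1.7329 = 2.87142 × 10^6 m ≈ 2.871 × 10^6 m

Final answer:
(a) rₚ = 4.426 × 10^5 m
(b) rₐ = 2.871 × 10^6 m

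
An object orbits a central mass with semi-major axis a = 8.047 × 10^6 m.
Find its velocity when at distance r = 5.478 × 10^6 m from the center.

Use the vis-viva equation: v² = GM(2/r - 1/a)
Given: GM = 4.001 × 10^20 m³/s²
a = 8.047 × 10^6 m
r = 5.478 × 10^6 m
GM = 4.001 × 10^20 m³/s²
2/r − 1/a = 3.65097 × 10^-7 − 1.2427 × 10^-7 = 2.40827 × 10^-7 m⁻¹
v² = GM (2/r − 1/a) = 9.63548 × 10^13 m²/s²
v = 9.81605 × 10^6 m/s ≈ 9816 km/s

Final answer: 9816 km/s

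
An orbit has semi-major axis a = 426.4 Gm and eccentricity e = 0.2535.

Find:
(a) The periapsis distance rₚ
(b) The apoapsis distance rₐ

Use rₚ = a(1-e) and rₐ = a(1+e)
a = 426.4 Gm = 4.264 × 10^11 m
e = 0.2535:  1 − e = 0.7465,  1 + e = 1.2535
(a) rₚ = a(1 − e) = 4.264 × 10^11 m × 0.7465 = 3.18308 × 10^11 m ≈ 318.3 Gm
(b) rₐ = a(1 + e) = 4.264 × 10^11 m × 1.2535 = 5.34492 × 10^11 m ≈ 534.5 Gm

Final answer:
(a) rₚ = 318.3 Gm
(b) rₐ = 534.5 Gm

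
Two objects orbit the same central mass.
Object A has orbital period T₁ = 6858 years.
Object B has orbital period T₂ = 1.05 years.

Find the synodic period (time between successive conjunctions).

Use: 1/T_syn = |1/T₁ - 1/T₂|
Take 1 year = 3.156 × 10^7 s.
T₁ = 6858 years = 2.16438 × 10^11 s
T₂ = 1.05 years = 3.3138 × 10^7 s
1/T₁ = 4.62025 × 10^-12 s⁻¹
1/T₂ = 3.01768 × 10^-8 s⁻¹
|1/T₁ − 1/T₂| = 3.01722 × 10^-8 s⁻¹
T_syn = 1 / |1/T₁ − 1/T₂| = 3.31431 × 10^7 s ≈ 1.05 years

Final answer: T_syn = 1.05 years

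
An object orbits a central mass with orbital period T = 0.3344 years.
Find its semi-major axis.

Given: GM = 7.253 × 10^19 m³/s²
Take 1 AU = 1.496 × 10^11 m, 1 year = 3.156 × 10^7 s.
T = 0.3344 years = 1.05537 × 10^7 s
GM = 7.253 × 10^19 m³/s²
Kepler's third law: a³ = GM T² / (4π²)
T² = 1.1138 × 10^14 s²
a³ = (7.253 × 10^19) × (1.1138 × 10^14) / (4π²) = 2.04628 × 10^32 m³
a = (a³)^(1/3) = 5.8928 × 10^10 m ≈ 0.3939 AU

Final answer: 0.3939 AU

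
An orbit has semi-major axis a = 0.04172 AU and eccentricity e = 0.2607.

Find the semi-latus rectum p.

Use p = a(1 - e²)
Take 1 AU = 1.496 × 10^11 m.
a = 0.04172 AU = 6.24131 × 10^9 m
e = 0.2607,  e² = 0.0679645,  1 − e² = 0.932036
p = a(1 − e²) = 6.24131 × 10^9 m × 0.932036 = 5.81712 × 10^9 m ≈ 0.03888 AU

Final answer: p = 0.03888 AU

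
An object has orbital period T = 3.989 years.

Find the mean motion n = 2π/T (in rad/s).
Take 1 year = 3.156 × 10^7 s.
T = 3.989 years = 1.25893 × 10^8 s
n = 2π / (1.25893 × 10^8 s) = 4.9909 × 10^-8 rad/s ≈ 4.991 × 10^-8 rad/s

Final answer: n = 4.991 × 10^-8 rad/s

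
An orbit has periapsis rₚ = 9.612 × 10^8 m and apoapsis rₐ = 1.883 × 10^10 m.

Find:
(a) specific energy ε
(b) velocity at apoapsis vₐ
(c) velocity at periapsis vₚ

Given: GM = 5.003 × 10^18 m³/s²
rₚ = 9.612 × 10^8 m
rₐ = 1.883 × 10^10 m
GM = 5.003 × 10^18 m³/s²
a = (rₚ + rₐ)/2 = 9.8956 × 10^9 m
e = (rₐ − rₚ)/(rₐ + rₚ) = (1.78688 × 10^10) / (1.97912 × 10^10) = 0.902866
(a) 2a = 1.97912 × 10^10 m;  ε = −GM/(2a) = -2.52789 × 10^8 J/kg ≈ -252.8 MJ/kg
(b) vₐ² = GM (2/rₐ − 1/a) = 5.003 × 10^18 × (1.06213 × 10^-10 − 1.01055 × 10^-10) = 2.58078 × 10^7 m²/s²;  vₐ = 5080.14 m/s ≈ 5.08 km/s
(c) vₚ² = GM (2/rₚ − 1/a) = 5.003 × 10^18 × (2.08073 × 10^-9 − 1.01055 × 10^-10) = 9.90433 × 10^9 m²/s²;  vₚ = 99520.5 m/s ≈ 99.52 km/s

Final answer:
(a) specific energy ε = -252.8 MJ/kg
(b) velocity at apoapsis vₐ = 5.08 km/s
(c) velocity at periapsis vₚ = 99.52 km/s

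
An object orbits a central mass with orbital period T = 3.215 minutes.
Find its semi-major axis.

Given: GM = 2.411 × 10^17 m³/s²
T = 3.215 minutes = 192.9 s
GM = 2.411 × 10^17 m³/s²
Kepler's third law: a³ = GM T² / (4π²)
T² = 37210.4 s²
a³ = (2.411 × 10^17) × 37210.4 / (4π²) = 2.27249 × 10^20 m³
a = (a³)^(1/3) = 6.1024 × 10^6 m ≈ 6.102 Mm

Final answer: 6.102 Mm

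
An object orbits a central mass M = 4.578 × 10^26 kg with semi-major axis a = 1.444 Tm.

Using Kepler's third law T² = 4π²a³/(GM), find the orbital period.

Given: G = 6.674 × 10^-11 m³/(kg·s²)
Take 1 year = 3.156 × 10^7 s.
M = 4.578 × 10^26 kg
GM = G × M = 6.674 × 10^-11 × 4.578 × 10^26 = 3.05536 × 10^16 m³/s²
a = 1.444 Tm = 1.444 × 10^12 m
a³ = 3.01094 × 10^36 m³
T = 2π √(a³/GM) = 2π √((3.01094 × 10^36) / (3.05536 × 10^16)) = 2π × 9.92704 × 10^9 s
T = 6.23734 × 10^10 s ≈ 1976 years

Final answer: 1976 years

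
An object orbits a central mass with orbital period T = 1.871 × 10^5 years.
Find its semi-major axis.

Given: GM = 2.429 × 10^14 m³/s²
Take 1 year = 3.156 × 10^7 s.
T = 1.871 × 10^5 years = 5.90488 × 10^12 s
GM = 2.429 × 10^14 m³/s²
Kepler's third law: a³ = GM T² / (4π²)
T² = 3.48676 × 10^25 s²
a³ = (2.429 × 10^14) × (3.48676 × 10^25) / (4π²) = 2.14531 × 10^38 m³
a = (a³)^(1/3) = 5.98636 × 10^12 m ≈ 5.986 Tm

Final answer: 5.986 Tm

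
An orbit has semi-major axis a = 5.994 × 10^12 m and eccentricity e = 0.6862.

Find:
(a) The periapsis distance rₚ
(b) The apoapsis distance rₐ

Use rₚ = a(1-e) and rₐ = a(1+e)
a = 5.994 × 10^12 m
e = 0.6862:  1 − e = 0.3138,  1 + e = 1.6862
(a) rₚ = a(1 − e) = 5.994 × 10^12 m × 0.3138 = 1.88092 × 10^12 m ≈ 1.881 × 10^12 m
(b) rₐ = a(1 + e) = 5.994 × 10^12 m × 1.6862 = 1.01071 × 10^13 m ≈ 1.011 × 10^13 m

Final answer:
(a) rₚ = 1.881 × 10^12 m
(b) rₐ = 1.011 × 10^13 m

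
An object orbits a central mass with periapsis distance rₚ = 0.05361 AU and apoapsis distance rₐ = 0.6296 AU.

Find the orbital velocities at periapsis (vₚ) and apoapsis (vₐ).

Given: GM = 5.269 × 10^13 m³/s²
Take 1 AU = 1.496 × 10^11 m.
rₚ = 0.05361 AU = 8.02006 × 10^9 m
rₐ = 0.6296 AU = 9.41882 × 10^10 m
GM = 5.269 × 10^13 m³/s²
a = (rₚ + rₐ)/2 = 5.11041 × 10^10 m
Vis-viva: v² = GM (2/r − 1/a)
vₚ² = 5.269 × 10^13 × (2.49375 × 10^-10 − 1.95679 × 10^-11) = 12108.5 m²/s²
vₚ = 110.039 m/s ≈ 110 m/s
vₐ² = 5.269 × 10^13 × (2.12341 × 10^-11 − 1.95679 × 10^-11) = 87.7917 m²/s²
vₐ = 9.36972 m/s ≈ 9.37 m/s

Final answer: vₚ = 110 m/s, vₐ = 9.37 m/s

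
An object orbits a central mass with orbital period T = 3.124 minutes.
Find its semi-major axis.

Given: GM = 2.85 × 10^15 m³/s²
T = 3.124 minutes = 187.44 s
GM = 2.85 × 10^15 m³/s²
Kepler's third law: a³ = GM T² / (4π²)
T² = 35133.8 s²
a³ = (2.85 × 10^15) × 35133.8 / (4π²) = 2.53635 × 10^18 m³
a = (a³)^(1/3) = 1.36376 × 10^6 m ≈ 1.364 Mm

Final answer: 1.364 Mm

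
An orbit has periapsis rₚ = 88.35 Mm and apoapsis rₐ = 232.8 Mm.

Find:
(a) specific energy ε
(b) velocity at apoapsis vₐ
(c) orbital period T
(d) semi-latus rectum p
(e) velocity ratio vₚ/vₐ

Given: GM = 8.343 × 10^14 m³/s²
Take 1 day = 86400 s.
rₚ = 88.35 Mm = 8.835 × 10^7 m
rₐ = 232.8 Mm = 2.328 × 10^8 m
GM = 8.343 × 10^14 m³/s²
a = (rₚ + rₐ)/2 = 1.60575 × 10^8 m
e = (rₐ − rₚ)/(rₐ + rₚ) = (1.4445 × 10^8) / (3.2115 × 10^8) = 0.44979
(a) 2a = 3.2115 × 10^8 m;  ε = −GM/(2a) = -2.59785 × 10^6 J/kg ≈ -2.598 MJ/kg
(b) vₐ² = GM (2/rₐ − 1/a) = 8.343 × 10^14 × (8.59107 × 10^-9 − 6.22762 × 10^-9) = 1.97182 × 10^6 m²/s²;  vₐ = 1404.22 m/s ≈ 1.404 km/s
(c) a³ = 4.14032 × 10^24 m³;  T = 2π √(a³/GM) = 2π × 70445.9 s = 442625 s ≈ 5.123 days
(d) 1 − e² = 0.797689;  p = a(1 − e²) = 1.60575 × 10^8 × 0.797689 = 1.28089 × 10^8 m ≈ 128.1 Mm
(e) vₚ/vₐ = rₐ/rₚ (angular momentum) = (2.328 × 10^8) / (8.835 × 10^7) = 2.63497 ≈ 2.635

Final answer:
(a) specific energy ε = -2.598 MJ/kg
(b) velocity at apoapsis vₐ = 1.404 km/s
(c) orbital period T = 5.123 days
(d) semi-latus rectum p = 128.1 Mm
(e) velocity ratio vₚ/vₐ = 2.635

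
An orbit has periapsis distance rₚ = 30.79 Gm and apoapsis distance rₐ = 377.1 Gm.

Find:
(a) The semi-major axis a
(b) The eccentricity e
rₚ = 30.79 Gm = 3.079 × 10^10 m
rₐ = 377.1 Gm = 3.771 × 10^11 m
(a) a = (rₚ + rₐ)/2 = 2.03945 × 10^11 m ≈ 203.9 Gm
(b) e = (rₐ − rₚ)/(rₐ + rₚ) = (3.4631 × 10^11) / (4.0789 × 10^11) = 0.849028

Final answer:
(a) a = 203.9 Gm
(b) e = 0.849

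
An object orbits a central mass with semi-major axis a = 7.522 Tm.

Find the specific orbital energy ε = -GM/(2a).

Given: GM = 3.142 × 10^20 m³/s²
a = 7.522 Tm = 7.522 × 10^12 m
GM = 3.142 × 10^20 m³/s²
2a = 1.5044 × 10^13 m
ε = −GM/(2a) = -2.08854 × 10^7 J/kg ≈ -20.89 MJ/kg

Final answer: -20.89 MJ/kg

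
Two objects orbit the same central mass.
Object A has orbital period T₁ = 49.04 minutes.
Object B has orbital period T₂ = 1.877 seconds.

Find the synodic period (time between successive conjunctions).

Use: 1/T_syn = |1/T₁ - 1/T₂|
T₁ = 49.04 minutes = 2942.4 s
T₂ = 1.877 seconds
1/T₁ = 0.000339859 s⁻¹
1/T₂ = 0.532765 s⁻¹
|1/T₁ − 1/T₂| = 0.532425 s⁻¹
T_syn = 1 / |1/T₁ − 1/T₂| = 1.8782 s ≈ 1.878 seconds

Final answer: T_syn = 1.878 seconds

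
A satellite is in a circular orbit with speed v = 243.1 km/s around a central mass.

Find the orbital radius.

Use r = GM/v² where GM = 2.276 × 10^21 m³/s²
v = 243.1 km/s = 243100 m/s
GM = 2.276 × 10^21 m³/s²
v² = 5.90976 × 10^10 m²/s²
r = GM/v² = (2.276 × 10^21) / (5.90976 × 10^10) = 3.85126 × 10^10 m ≈ 3.851 × 10^10 m

Final answer: 3.851 × 10^10 m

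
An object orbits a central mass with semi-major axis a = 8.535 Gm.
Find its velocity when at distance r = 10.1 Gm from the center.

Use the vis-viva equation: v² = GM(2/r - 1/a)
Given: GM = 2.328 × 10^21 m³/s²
a = 8.535 Gm = 8.535 × 10^9 m
r = 10.1 Gm = 1.01 × 10^10 m
GM = 2.328 × 10^21 m³/s²
2/r − 1/a = 1.9802 × 10^-10 − 1.17165 × 10^-10 = 8.08552 × 10^-11 m⁻¹
v² = GM (2/r − 1/a) = 1.88231 × 10^11 m²/s²
v = 433856 m/s ≈ 433.9 km/s

Final answer: 433.9 km/s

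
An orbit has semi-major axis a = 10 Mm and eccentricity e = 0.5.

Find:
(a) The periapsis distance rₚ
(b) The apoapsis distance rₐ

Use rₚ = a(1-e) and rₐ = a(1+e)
a = 10 Mm = 1 × 10^7 m
e = 0.5:  1 − e = 0.5,  1 + e = 1.5
(a) rₚ = a(1 − e) = 1 × 10^7 m × 0.5 = 5 × 10^6 m ≈ 5 Mm
(b) rₐ = a(1 + e) = 1 × 10^7 m × 1.5 = 1.5 × 10^7 m ≈ 15 Mm

Final answer:
(a) rₚ = 5 Mm
(b) rₐ = 15 Mm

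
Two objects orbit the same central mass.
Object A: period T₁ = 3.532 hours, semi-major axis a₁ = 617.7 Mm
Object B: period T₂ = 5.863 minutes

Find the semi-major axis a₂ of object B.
T₁ = 3.532 hours = 12715.2 s
T₂ = 5.863 minutes = 351.78 s
a₁ = 617.7 Mm = 6.177 × 10^8 m
Kepler's third law: (T₂/T₁)² = (a₂/a₁)³  ⇒  a₂ = a₁ (T₂/T₁)^(2/3)
T₂/T₁ = 0.0276661
(T₂/T₁)^(2/3) = 0.0914742
a₂ = 6.177 × 10^8 m × 0.0914742 = 5.65036 × 10^7 m ≈ 56.5 Mm

Final answer: a₂ = 56.5 Mm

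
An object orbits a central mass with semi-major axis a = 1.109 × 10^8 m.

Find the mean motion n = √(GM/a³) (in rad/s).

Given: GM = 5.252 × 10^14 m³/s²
a = 1.109 × 10^8 m
GM = 5.252 × 10^14 m³/s²
a³ = 1.36394 × 10^24 m³
GM/a³ = (5.252 × 10^14) / (1.36394 × 10^24) = 3.85061 × 10^-10 s⁻²
n = √(GM/a³) = 1.9623 × 10^-5 rad/s ≈ 1.962 × 10^-5 rad/s

Final answer: n = 1.962 × 10^-5 rad/s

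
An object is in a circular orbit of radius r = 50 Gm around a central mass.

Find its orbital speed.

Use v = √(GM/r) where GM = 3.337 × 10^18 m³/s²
r = 50 Gm = 5 × 10^10 m
GM = 3.337 × 10^18 m³/s²
GM/r = (3.337 × 10^18) / (5 × 10^10) = 6.674 × 10^7 m²/s²
v = √(GM/r) = 8169.46 m/s ≈ 8.169 km/s

Final answer: 8.169 km/s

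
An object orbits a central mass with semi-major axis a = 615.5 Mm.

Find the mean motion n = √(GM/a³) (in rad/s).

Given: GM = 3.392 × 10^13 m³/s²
a = 615.5 Mm = 6.155 × 10^8 m
GM = 3.392 × 10^13 m³/s²
a³ = 2.33176 × 10^26 m³
GM/a³ = (3.392 × 10^13) / (2.33176 × 10^26) = 1.45469 × 10^-13 s⁻²
n = √(GM/a³) = 3.81405 × 10^-7 rad/s ≈ 3.814 × 10^-7 rad/s

Final answer: n = 3.814 × 10^-7 rad/s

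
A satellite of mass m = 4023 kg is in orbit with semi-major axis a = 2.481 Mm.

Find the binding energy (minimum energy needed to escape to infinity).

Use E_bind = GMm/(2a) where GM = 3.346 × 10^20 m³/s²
a = 2.481 Mm = 2.481 × 10^6 m
GM = 3.346 × 10^20 m³/s²
m = 4023 kg
GMm = 3.346 × 10^20 × 4023 = 1.3461 × 10^24 m³·kg/s²
2a = 4.962 × 10^6 m
E_bind = GMm/(2a) = 2.71281 × 10^17 J ≈ 271.3 PJ

Final answer: 271.3 PJ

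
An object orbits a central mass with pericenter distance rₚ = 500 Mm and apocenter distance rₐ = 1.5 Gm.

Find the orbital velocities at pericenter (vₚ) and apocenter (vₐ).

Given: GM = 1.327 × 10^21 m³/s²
rₚ = 500 Mm = 5 × 10^8 m
rₐ = 1.5 Gm = 1.5 × 10^9 m
GM = 1.327 × 10^21 m³/s²
a = (rₚ + rₐ)/2 = 1 × 10^9 m
Vis-viva: v² = GM (2/r − 1/a)
vₚ² = 1.327 × 10^21 × (4 × 10^-9 − 1 × 10^-9) = 3.981 × 10^12 m²/s²
vₚ = 1.99524 × 10^6 m/s ≈ 1995 km/s
vₐ² = 1.327 × 10^21 × (1.33333 × 10^-9 − 1 × 10^-9) = 4.42333 × 10^11 m²/s²
vₐ = 665081 m/s ≈ 665.1 km/s

Final answer: vₚ = 1995 km/s, vₐ = 665.1 km/s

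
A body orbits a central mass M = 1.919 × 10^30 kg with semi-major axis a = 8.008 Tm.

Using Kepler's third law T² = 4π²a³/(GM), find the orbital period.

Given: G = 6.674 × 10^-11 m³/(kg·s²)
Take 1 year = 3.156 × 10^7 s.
M = 1.919 × 10^30 kg
GM = G × M = 6.674 × 10^-11 × 1.919 × 10^30 = 1.28074 × 10^20 m³/s²
a = 8.008 Tm = 8.008 × 10^12 m
a³ = 5.13538 × 10^38 m³
T = 2π √(a³/GM) = 2π √((5.13538 × 10^38) / (1.28074 × 10^20)) = 2π × 2.00242 × 10^9 s
T = 1.25816 × 10^10 s ≈ 398.7 years

Final answer: 398.7 years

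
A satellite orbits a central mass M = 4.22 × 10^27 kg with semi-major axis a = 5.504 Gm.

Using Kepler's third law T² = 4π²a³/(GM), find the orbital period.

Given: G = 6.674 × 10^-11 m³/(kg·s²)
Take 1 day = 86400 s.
M = 4.22 × 10^27 kg
GM = G × M = 6.674 × 10^-11 × 4.22 × 10^27 = 2.81643 × 10^17 m³/s²
a = 5.504 Gm = 5.504 × 10^9 m
a³ = 1.66738 × 10^29 m³
T = 2π √(a³/GM) = 2π √((1.66738 × 10^29) / (2.81643 × 10^17)) = 2π × 769429 s
T = 4.83446 × 10^6 s ≈ 55.95 days

Final answer: 55.95 days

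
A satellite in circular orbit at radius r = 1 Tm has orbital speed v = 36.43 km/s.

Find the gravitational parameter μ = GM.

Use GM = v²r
r = 1 Tm = 1 × 10^12 m
v = 36.43 km/s = 36430 m/s
v² = 1.32714 × 10^9 m²/s²
GM = v²r = 1.32714 × 10^9 × 1 × 10^12 = 1.32714 × 10^21 m³/s²
GM ≈ 1.327 × 10^21 m³/s²

Final answer: GM = 1.327 × 10^21 m³/s²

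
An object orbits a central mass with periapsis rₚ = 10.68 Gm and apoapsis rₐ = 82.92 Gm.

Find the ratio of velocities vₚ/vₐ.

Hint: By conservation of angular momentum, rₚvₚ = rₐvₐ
rₚ = 10.68 Gm = 1.068 × 10^10 m
rₐ = 82.92 Gm = 8.292 × 10^10 m
rₚvₚ = rₐvₐ  ⇒  vₚ/vₐ = rₐ/rₚ
vₚ/vₐ = (8.292 × 10^10) / (1.068 × 10^10) = 7.76404

Final answer: vₚ/vₐ = 7.764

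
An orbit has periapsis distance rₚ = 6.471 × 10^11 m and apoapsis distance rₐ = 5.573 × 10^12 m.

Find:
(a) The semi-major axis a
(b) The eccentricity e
rₚ = 6.471 × 10^11 m
rₐ = 5.573 × 10^12 m
(a) a = (rₚ + rₐ)/2 = 3.11005 × 10^12 m ≈ 3.11 × 10^12 m
(b) e = (rₐ − rₚ)/(rₐ + rₚ) = (4.9259 × 10^12) / (6.2201 × 10^12) = 0.791933

Final answer:
(a) a = 3.11 × 10^12 m
(b) e = 0.7919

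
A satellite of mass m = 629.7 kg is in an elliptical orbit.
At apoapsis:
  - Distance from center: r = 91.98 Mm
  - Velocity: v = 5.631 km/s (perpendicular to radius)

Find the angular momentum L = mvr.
r = 91.98 Mm = 9.198 × 10^7 m
v = 5.631 km/s = 5631 m/s
vr = 5631 × 9.198 × 10^7 = 5.17939 × 10^11 m²/s
L = m × vr = 629.7 × 5.17939 × 10^11 = 3.26146 × 10^14 kg·m²/s ≈ 3.261 × 10^14 kg·m²/s

Final answer: L = 3.261 × 10^14 kg·m²/s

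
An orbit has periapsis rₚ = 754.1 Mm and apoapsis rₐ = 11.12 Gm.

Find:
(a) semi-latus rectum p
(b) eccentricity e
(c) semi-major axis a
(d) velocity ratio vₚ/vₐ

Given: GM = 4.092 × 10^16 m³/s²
rₚ = 754.1 Mm = 7.541 × 10^8 m
rₐ = 11.12 Gm = 1.112 × 10^10 m
GM = 4.092 × 10^16 m³/s²
a = (rₚ + rₐ)/2 = 5.93705 × 10^9 m
e = (rₐ − rₚ)/(rₐ + rₚ) = (1.03659 × 10^10) / (1.18741 × 10^10) = 0.872984
(a) 1 − e² = 0.237899;  p = a(1 − e²) = 5.93705 × 10^9 × 0.237899 = 1.41242 × 10^9 m ≈ 1.412 Gm
(b) e = 0.872984 ≈ 0.873
(c) a = 5.93705 × 10^9 m ≈ 5.937 Gm
(d) vₚ/vₐ = rₐ/rₚ (angular momentum) = (1.112 × 10^10) / (7.541 × 10^8) = 14.7461 ≈ 14.75

Final answer:
(a) semi-latus rectum p = 1.412 Gm
(b) eccentricity e = 0.873
(c) semi-major axis a = 5.937 Gm
(d) velocity ratio vₚ/vₐ = 14.75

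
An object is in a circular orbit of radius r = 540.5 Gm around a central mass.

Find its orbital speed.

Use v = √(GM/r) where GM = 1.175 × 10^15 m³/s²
r = 540.5 Gm = 5.405 × 10^11 m
GM = 1.175 × 10^15 m³/s²
GM/r = (1.175 × 10^15) / (5.405 × 10^11) = 2173.91 m²/s²
v = √(GM/r) = 46.6252 m/s ≈ 46.63 m/s

Final answer: 46.63 m/s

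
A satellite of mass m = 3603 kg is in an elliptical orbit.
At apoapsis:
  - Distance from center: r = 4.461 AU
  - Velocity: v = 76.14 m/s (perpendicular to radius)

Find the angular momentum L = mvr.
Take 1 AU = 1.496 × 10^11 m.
r = 4.461 AU = 6.67366 × 10^11 m
v = 76.14 m/s
vr = 76.14 × 6.67366 × 10^11 = 5.08132 × 10^13 m²/s
L = m × vr = 3603 × 5.08132 × 10^13 = 1.8308 × 10^17 kg·m²/s ≈ 1.831 × 10^17 kg·m²/s

Final answer: L = 1.831 × 10^17 kg·m²/s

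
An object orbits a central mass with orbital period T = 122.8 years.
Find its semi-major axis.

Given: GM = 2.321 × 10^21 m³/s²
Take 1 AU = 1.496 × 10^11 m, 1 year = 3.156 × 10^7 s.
T = 122.8 years = 3.87557 × 10^9 s
GM = 2.321 × 10^21 m³/s²
Kepler's third law: a³ = GM T² / (4π²)
T² = 1.502 × 10^19 s²
a³ = (2.321 × 10^21) × (1.502 × 10^19) / (4π²) = 8.83052 × 10^38 m³
a = (a³)^(1/3) = 9.5939 × 10^12 m ≈ 64.13 AU

Final answer: 64.13 AU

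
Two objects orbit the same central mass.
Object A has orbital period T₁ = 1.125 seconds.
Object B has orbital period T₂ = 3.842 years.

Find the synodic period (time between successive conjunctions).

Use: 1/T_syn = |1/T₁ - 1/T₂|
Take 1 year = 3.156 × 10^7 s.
T₁ = 1.125 seconds
T₂ = 3.842 years = 1.21254 × 10^8 s
1/T₁ = 0.888889 s⁻¹
1/T₂ = 8.24718 × 10^-9 s⁻¹
|1/T₁ − 1/T₂| = 0.888889 s⁻¹
T_syn = 1 / |1/T₁ − 1/T₂| = 1.125 s ≈ 1.125 seconds

Final answer: T_syn = 1.125 seconds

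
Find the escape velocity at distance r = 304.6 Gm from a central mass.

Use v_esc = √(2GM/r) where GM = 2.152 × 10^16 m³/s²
r = 304.6 Gm = 3.046 × 10^11 m
GM = 2.152 × 10^16 m³/s²
2GM/r = 2 × (2.152 × 10^16) / (3.046 × 10^11) = 141300 m²/s²
v_esc = √(2GM/r) = 375.899 m/s ≈ 375.9 m/s

Final answer: 375.9 m/s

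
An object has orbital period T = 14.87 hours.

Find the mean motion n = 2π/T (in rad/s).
T = 14.87 hours = 53532 s
n = 2π / 53532 s = 0.000117373 rad/s ≈ 0.0001174 rad/s

Final answer: n = 0.0001174 rad/s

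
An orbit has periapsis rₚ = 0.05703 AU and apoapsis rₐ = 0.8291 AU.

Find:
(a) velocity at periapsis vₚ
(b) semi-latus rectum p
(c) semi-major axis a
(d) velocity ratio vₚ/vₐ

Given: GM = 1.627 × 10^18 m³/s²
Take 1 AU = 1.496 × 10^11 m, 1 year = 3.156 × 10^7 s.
rₚ = 0.05703 AU = 8.53169 × 10^9 m
rₐ = 0.8291 AU = 1.24033 × 10^11 m
GM = 1.627 × 10^18 m³/s²
a = (rₚ + rₐ)/2 = 6.62825 × 10^10 m
e = (rₐ − rₚ)/(rₐ + rₚ) = (1.15502 × 10^11) / (1.32565 × 10^11) = 0.871283
(a) vₚ² = GM (2/rₚ − 1/a) = 1.627 × 10^18 × (2.3442 × 10^-10 − 1.50869 × 10^-11) = 3.56855 × 10^8 m²/s²;  vₚ = 18890.6 m/s ≈ 3.985 AU/year
(b) 1 − e² = 0.240866;  p = a(1 − e²) = 6.62825 × 10^10 × 0.240866 = 1.59652 × 10^10 m ≈ 0.1067 AU
(c) a = 6.62825 × 10^10 m ≈ 0.4431 AU
(d) vₚ/vₐ = rₐ/rₚ (angular momentum) = (1.24033 × 10^11) / (8.53169 × 10^9) = 14.538 ≈ 14.54

Final answer:
(a) velocity at periapsis vₚ = 3.985 AU/year
(b) semi-latus rectum p = 0.1067 AU
(c) semi-major axis a = 0.4431 AU
(d) velocity ratio vₚ/vₐ = 14.54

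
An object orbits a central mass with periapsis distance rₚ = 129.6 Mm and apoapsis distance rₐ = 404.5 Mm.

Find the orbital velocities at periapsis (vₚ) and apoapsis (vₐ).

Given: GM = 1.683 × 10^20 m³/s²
rₚ = 129.6 Mm = 1.296 × 10^8 m
rₐ = 404.5 Mm = 4.045 × 10^8 m
GM = 1.683 × 10^20 m³/s²
a = (rₚ + rₐ)/2 = 2.6705 × 10^8 m
Vis-viva: v² = GM (2/r − 1/a)
vₚ² = 1.683 × 10^20 × (1.54321 × 10^-8 − 3.74462 × 10^-9) = 1.967 × 10^12 m²/s²
vₚ = 1.4025 × 10^6 m/s ≈ 1402 km/s
vₐ² = 1.683 × 10^20 × (4.94438 × 10^-9 − 3.74462 × 10^-9) = 2.01919 × 10^11 m²/s²
vₐ = 449354 m/s ≈ 449.4 km/s

Final answer: vₚ = 1402 km/s, vₐ = 449.4 km/s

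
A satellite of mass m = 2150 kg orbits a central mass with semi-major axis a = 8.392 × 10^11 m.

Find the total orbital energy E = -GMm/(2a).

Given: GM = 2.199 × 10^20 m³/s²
a = 8.392 × 10^11 m
GM = 2.199 × 10^20 m³/s²
2a = 1.6784 × 10^12 m
GMm = 2.199 × 10^20 × 2150 = 4.72785 × 10^23 m³·kg/s²
E = −GMm/(2a) = -2.81688 × 10^11 J ≈ -281.7 GJ

Final answer: -281.7 GJ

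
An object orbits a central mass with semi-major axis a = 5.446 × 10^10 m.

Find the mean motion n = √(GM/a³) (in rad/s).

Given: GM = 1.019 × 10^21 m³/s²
a = 5.446 × 10^10 m
GM = 1.019 × 10^21 m³/s²
a³ = 1.61522 × 10^32 m³
GM/a³ = (1.019 × 10^21) / (1.61522 × 10^32) = 6.30872 × 10^-12 s⁻²
n = √(GM/a³) = 2.51172 × 10^-6 rad/s ≈ 2.512 × 10^-6 rad/s

Final answer: n = 2.512 × 10^-6 rad/s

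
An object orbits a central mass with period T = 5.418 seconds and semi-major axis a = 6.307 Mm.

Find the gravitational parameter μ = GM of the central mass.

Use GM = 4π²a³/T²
T = 5.418 seconds
a = 6.307 Mm = 6.307 × 10^6 m
a³ = 2.50881 × 10^20 m³
T² = 29.3547 s²
GM = 4π² × (2.50881 × 10^20) / 29.3547 = 3.37404 × 10^20 m³/s²
GM ≈ 3.374 × 10^20 m³/s²

Final answer: GM = 3.374 × 10^20 m³/s²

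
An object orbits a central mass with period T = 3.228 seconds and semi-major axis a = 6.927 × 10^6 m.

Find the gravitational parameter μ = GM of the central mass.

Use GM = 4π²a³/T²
T = 3.228 seconds
a = 6.927 × 10^6 m
a³ = 3.32381 × 10^20 m³
T² = 10.42 s²
GM = 4π² × (3.32381 × 10^20) / 10.42 = 1.2593 × 10^21 m³/s²
GM ≈ 1.259 × 10^21 m³/s²

Final answer: GM = 1.259 × 10^21 m³/s²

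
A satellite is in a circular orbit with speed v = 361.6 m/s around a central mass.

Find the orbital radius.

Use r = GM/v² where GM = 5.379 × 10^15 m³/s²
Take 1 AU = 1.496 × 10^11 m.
v = 361.6 m/s
GM = 5.379 × 10^15 m³/s²
v² = 130755 m²/s²
r = GM/v² = (5.379 × 10^15) / 130755 = 4.11381 × 10^10 m ≈ 0.275 AU

Final answer: 0.275 AU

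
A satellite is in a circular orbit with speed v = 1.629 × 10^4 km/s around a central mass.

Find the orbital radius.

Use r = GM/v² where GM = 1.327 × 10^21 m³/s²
v = 1.629 × 10^4 km/s = 1.629 × 10^7 m/s
GM = 1.327 × 10^21 m³/s²
v² = 2.65364 × 10^14 m²/s²
r = GM/v² = (1.327 × 10^21) / (2.65364 × 10^14) = 5.00068 × 10^6 m ≈ 5.001 Mm

Final answer: 5.001 Mm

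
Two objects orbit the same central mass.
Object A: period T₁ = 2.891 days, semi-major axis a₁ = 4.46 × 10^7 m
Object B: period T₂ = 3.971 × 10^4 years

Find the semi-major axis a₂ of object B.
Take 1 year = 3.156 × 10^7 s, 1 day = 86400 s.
T₁ = 2.891 days = 249782 s
T₂ = 3.971 × 10^4 years = 1.25325 × 10^12 s
a₁ = 4.46 × 10^7 m
Kepler's third law: (T₂/T₁)² = (a₂/a₁)³  ⇒  a₂ = a₁ (T₂/T₁)^(2/3)
T₂/T₁ = 5.01736 × 10^6
(T₂/T₁)^(2/3) = 29307.8
a₂ = 4.46 × 10^7 m × 29307.8 = 1.30713 × 10^12 m ≈ 1.307 × 10^12 m

Final answer: a₂ = 1.307 × 10^12 m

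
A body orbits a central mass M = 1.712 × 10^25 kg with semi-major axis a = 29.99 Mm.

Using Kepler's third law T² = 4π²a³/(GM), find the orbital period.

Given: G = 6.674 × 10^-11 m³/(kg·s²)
M = 1.712 × 10^25 kg
GM = G × M = 6.674 × 10^-11 × 1.712 × 10^25 = 1.14259 × 10^15 m³/s²
a = 29.99 Mm = 2.999 × 10^7 m
a³ = 2.6973 × 10^22 m³
T = 2π √(a³/GM) = 2π √((2.6973 × 10^22) / (1.14259 × 10^15)) = 2π × 4858.7 s
T = 30528.1 s ≈ 8.48 hours

Final answer: 8.48 hours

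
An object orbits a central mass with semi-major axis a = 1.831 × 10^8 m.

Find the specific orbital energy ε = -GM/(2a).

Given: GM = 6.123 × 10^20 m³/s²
a = 1.831 × 10^8 m
GM = 6.123 × 10^20 m³/s²
2a = 3.662 × 10^8 m
ε = −GM/(2a) = -1.67204 × 10^12 J/kg ≈ -1672 GJ/kg

Final answer: -1672 GJ/kg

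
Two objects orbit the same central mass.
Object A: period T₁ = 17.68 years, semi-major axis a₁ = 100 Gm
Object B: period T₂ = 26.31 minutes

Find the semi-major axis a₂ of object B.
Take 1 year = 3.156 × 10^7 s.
T₁ = 17.68 years = 5.57981 × 10^8 s
T₂ = 26.31 minutes = 1578.6 s
a₁ = 100 Gm = 1 × 10^11 m
Kepler's third law: (T₂/T₁)² = (a₂/a₁)³  ⇒  a₂ = a₁ (T₂/T₁)^(2/3)
T₂/T₁ = 2.82913 × 10^-6
(T₂/T₁)^(2/3) = 0.000200033
a₂ = 1 × 10^11 m × 0.000200033 = 2.00033 × 10^7 m ≈ 20 Mm

Final answer: a₂ = 20 Mm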